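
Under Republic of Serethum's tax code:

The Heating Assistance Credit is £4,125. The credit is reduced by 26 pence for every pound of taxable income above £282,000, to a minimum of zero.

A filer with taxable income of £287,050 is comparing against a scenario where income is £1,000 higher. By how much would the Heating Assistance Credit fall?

At £287,050 — 26% of the £5,050 excess over £282,000 is £1,313; credit = £4,125 − £1,313 = £2,812.
At £288,050 — 26% of the £6,050 excess over £282,000 is £1,573; credit = £4,125 − £1,573 = £2,552.
Lost: £2,812 − £2,552 = £260.

£260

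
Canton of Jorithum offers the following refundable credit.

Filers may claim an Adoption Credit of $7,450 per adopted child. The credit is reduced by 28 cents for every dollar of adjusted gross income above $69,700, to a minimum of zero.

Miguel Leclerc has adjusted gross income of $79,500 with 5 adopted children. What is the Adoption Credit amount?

Adoption Credit: base = 5 × $7,450 = $37,250. 28% of the $9,800 excess over $69,700 is $2,744; credit = $37,250 − $2,744 = $34,506.

$34,506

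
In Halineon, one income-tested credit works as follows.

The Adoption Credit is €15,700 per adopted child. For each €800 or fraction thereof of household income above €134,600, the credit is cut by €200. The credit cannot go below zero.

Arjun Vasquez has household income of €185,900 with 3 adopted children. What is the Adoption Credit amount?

€34,100

Adoption Credit: base = 3 × €15,700 = €47,100. income exceeds €134,600 by €51,300, which is 65 full-or-partial €800 increments; reduction = 65 × €200 = €13,000, leaving €34,100.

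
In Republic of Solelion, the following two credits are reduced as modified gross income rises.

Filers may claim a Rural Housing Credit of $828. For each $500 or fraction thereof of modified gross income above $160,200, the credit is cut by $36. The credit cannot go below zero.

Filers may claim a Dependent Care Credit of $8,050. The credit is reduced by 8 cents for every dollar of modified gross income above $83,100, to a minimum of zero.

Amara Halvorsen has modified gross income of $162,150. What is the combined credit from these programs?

Rural Housing Credit: income exceeds $160,200 by $1,950, which is 4 full-or-partial $500 increments; reduction = 4 × $36 = $144, leaving $684.
Dependent Care Credit: 8% of the $79,050 excess over $83,100 is $6,324; credit = $8,050 − $6,324 = $1,726.
Total: $684 + $1,726 = $2,410.

$2,410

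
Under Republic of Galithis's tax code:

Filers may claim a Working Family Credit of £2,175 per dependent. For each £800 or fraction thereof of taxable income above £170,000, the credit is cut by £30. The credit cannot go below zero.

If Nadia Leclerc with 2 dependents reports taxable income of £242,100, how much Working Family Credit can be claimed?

Working Family Credit: base = 2 × £2,175 = £4,350. income exceeds £170,000 by £72,100, which is 91 full-or-partial £800 increments; reduction = 91 × £30 = £2,730, leaving £1,620.

£1,620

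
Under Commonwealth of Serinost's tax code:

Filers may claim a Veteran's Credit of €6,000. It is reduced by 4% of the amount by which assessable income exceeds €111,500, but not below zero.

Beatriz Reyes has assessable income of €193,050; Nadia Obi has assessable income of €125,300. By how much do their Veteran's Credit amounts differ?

€2,710

Beatriz (€193,050): Veteran's Credit: 4% of the €81,550 excess over €111,500 is €3,262; credit = €6,000 − €3,262 = €2,738.
Nadia (€125,300): Veteran's Credit: 4% of the €13,800 excess over €111,500 is €552; credit = €6,000 − €552 = €5,448.
Difference: |€2,738 − €5,448| = €2,710.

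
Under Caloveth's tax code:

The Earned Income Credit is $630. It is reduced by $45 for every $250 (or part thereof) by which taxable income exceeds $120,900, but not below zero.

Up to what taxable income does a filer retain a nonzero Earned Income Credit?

$124,150

After 13 increments the reduction is 13 × $45 = $585, leaving $45; one more increment wipes it out. Increment 13 ends at excess 13 × $250 = $3,250, so the highest qualifying income is $120,900 + $3,250 = $124,150.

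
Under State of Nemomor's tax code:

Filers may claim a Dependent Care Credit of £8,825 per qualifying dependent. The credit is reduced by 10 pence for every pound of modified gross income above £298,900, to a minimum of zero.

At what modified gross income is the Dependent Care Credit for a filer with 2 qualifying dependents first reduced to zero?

Full credit = 2 × £8,825 = £17,650.
The credit falls by 10% of each pound above £298,900, so it reaches zero when the excess is £17,650 / 10% = £176,500: income = £298,900 + £176,500 = £475,400.

£475,400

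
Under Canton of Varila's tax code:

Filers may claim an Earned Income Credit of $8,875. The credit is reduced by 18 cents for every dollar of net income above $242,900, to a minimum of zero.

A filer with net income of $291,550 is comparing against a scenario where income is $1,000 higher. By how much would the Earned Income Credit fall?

$118

At $291,550 — 18% of the $48,650 excess over $242,900 is $8,757; credit = $8,875 − $8,757 = $118.
At $292,550 — 18% of the $49,650 excess over $242,900 is $8,937 ≥ base, so the credit is $0.
Lost: $118 − $0 = $118.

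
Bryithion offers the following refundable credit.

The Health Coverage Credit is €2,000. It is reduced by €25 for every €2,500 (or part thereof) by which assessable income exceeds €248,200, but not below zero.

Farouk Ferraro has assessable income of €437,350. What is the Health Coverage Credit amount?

€100

Health Coverage Credit: income exceeds €248,200 by €189,150, which is 76 full-or-partial €2,500 increments; reduction = 76 × €25 = €1,900, leaving €100.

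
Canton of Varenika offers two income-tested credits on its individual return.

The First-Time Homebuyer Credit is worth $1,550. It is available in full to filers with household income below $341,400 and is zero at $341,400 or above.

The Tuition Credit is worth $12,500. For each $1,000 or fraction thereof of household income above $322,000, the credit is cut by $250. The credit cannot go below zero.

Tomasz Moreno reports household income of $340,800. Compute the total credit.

$9,300

First-Time Homebuyer Credit: $340,800 is below the $341,400 cutoff, so the full $1,550 applies.
Tuition Credit: income exceeds $322,000 by $18,800, which is 19 full-or-partial $1,000 increments; reduction = 19 × $250 = $4,750, leaving $7,750.
Total: $1,550 + $7,750 = $9,300.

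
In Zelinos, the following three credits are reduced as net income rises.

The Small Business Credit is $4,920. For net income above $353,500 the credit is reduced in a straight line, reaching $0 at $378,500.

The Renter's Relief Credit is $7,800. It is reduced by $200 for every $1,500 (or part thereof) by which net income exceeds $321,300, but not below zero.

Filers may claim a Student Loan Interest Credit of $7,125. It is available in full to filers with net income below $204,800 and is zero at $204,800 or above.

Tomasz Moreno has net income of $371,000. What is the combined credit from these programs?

$2,476

Small Business Credit: $371,000 is $17,500 into a $25,000 phase-out range, leaving 7,500/25,000 of the credit: $4,920 × 7,500/25,000 = $1,476.
Renter's Relief Credit: income exceeds $321,300 by $49,700, which is 34 full-or-partial $1,500 increments; reduction = 34 × $200 = $6,800, leaving $1,000.
Student Loan Interest Credit: $371,000 meets or exceeds the $204,800 cutoff, so the credit is $0.
Total: $1,476 + $1,000 + $0 = $2,476.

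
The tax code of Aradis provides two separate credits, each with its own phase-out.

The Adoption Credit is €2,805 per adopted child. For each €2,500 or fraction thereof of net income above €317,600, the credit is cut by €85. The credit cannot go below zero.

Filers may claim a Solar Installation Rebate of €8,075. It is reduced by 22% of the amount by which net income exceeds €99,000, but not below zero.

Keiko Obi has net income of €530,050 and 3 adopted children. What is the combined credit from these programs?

€1,190

Adoption Credit: base = 3 × €2,805 = €8,415. income exceeds €317,600 by €212,450, which is 85 full-or-partial €2,500 increments; reduction = 85 × €85 = €7,225, leaving €1,190.
Solar Installation Rebate: 22% of the €431,050 excess over €99,000 is €94,831 ≥ base, so the credit is €0.
Total: €1,190 + €0 = €1,190.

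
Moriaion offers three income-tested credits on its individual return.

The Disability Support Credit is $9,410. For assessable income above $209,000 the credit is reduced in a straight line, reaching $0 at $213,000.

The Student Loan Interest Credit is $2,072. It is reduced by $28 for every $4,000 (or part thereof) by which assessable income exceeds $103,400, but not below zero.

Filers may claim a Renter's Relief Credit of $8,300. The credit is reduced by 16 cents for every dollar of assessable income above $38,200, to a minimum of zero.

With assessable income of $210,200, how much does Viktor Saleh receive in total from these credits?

$7,903

Disability Support Credit: $210,200 is $1,200 into a $4,000 phase-out range, leaving 2,800/4,000 of the credit: $9,410 × 2,800/4,000 = $6,587.
Student Loan Interest Credit: income exceeds $103,400 by $106,800, which is 27 full-or-partial $4,000 increments; reduction = 27 × $28 = $756, leaving $1,316.
Renter's Relief Credit: 16% of the $172,000 excess over $38,200 is $27,520 ≥ base, so the credit is $0.
Total: $6,587 + $1,316 + $0 = $7,903.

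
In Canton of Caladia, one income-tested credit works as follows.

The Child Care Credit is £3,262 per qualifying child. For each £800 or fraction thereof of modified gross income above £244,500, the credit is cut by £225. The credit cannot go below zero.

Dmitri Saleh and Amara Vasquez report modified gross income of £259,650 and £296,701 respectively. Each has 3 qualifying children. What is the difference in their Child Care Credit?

£5,511

Dmitri (£259,650): Child Care Credit: base = 3 × £3,262 = £9,786. income exceeds £244,500 by £15,150, which is 19 full-or-partial £800 increments; reduction = 19 × £225 = £4,275, leaving £5,511.
Amara (£296,701): Child Care Credit: base = 3 × £3,262 = £9,786. income exceeds £244,500 by £52,201 → 66 increments × £225 = £14,850 ≥ base, so the credit is £0.
Difference: |£5,511 − £0| = £5,511.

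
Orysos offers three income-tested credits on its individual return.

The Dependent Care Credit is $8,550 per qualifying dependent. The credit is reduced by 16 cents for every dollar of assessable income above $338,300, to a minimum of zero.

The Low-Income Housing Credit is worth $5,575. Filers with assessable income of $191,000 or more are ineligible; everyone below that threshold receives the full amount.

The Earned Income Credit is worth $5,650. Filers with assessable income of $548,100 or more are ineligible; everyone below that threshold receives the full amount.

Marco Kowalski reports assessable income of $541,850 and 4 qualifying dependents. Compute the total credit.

$7,282

Dependent Care Credit: base = 4 × $8,550 = $34,200. 16% of the $203,550 excess over $338,300 is $32,568; credit = $34,200 − $32,568 = $1,632.
Low-Income Housing Credit: $541,850 meets or exceeds the $191,000 cutoff, so the credit is $0.
Earned Income Credit: $541,850 is below the $548,100 cutoff, so the full $5,650 applies.
Total: $1,632 + $0 + $5,650 = $7,282.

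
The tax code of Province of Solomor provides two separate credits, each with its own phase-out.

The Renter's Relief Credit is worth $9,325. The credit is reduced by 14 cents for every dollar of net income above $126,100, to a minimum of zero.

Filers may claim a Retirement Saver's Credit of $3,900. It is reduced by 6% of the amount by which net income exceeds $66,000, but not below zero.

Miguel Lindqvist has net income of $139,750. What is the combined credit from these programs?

$7,414

Renter's Relief Credit: 14% of the $13,650 excess over $126,100 is $1,911; credit = $9,325 − $1,911 = $7,414.
Retirement Saver's Credit: 6% of the $73,750 excess over $66,000 is $4,425 ≥ base, so the credit is $0.
Total: $7,414 + $0 = $7,414.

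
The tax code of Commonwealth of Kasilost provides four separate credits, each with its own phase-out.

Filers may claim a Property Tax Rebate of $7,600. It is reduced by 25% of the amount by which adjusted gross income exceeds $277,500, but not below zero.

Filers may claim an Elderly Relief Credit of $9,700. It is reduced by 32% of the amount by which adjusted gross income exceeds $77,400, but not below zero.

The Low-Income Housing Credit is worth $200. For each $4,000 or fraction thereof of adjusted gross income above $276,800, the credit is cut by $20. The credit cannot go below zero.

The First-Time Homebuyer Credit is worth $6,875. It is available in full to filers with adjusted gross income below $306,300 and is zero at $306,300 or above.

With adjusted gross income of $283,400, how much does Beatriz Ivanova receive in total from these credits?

Property Tax Rebate: 25% of the $5,900 excess over $277,500 is $1,475; credit = $7,600 − $1,475 = $6,125.
Elderly Relief Credit: 32% of the $206,000 excess over $77,400 is $65,920 ≥ base, so the credit is $0.
Low-Income Housing Credit: income exceeds $276,800 by $6,600, which is 2 full-or-partial $4,000 increments; reduction = 2 × $20 = $40, leaving $160.
First-Time Homebuyer Credit: $283,400 is below the $306,300 cutoff, so the full $6,875 applies.
Total: $6,125 + $0 + $160 + $6,875 = $13,160.

$13,160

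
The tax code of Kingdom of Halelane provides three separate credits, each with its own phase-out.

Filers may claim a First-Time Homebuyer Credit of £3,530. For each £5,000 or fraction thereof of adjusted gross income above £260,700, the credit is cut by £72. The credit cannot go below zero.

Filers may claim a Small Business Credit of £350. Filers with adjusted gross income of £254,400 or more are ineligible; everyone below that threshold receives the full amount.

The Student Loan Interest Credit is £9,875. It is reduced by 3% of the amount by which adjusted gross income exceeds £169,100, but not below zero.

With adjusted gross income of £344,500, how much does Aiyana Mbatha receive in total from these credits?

First-Time Homebuyer Credit: income exceeds £260,700 by £83,800, which is 17 full-or-partial £5,000 increments; reduction = 17 × £72 = £1,224, leaving £2,306.
Small Business Credit: £344,500 meets or exceeds the £254,400 cutoff, so the credit is £0.
Student Loan Interest Credit: 3% of the £175,400 excess over £169,100 is £5,262; credit = £9,875 − £5,262 = £4,613.
Total: £2,306 + £0 + £4,613 = £6,919.

£6,919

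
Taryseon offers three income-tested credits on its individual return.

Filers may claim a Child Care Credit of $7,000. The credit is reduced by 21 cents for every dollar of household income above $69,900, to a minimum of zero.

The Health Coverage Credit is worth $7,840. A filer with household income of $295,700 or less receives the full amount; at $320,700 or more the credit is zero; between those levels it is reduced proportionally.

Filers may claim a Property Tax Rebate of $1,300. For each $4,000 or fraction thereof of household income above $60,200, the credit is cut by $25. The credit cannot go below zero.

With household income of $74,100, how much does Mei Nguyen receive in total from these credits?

Child Care Credit: 21% of the $4,200 excess over $69,900 is $882; credit = $7,000 − $882 = $6,118.
Health Coverage Credit: $74,100 is at or below the $295,700 threshold, so the full $7,840 applies.
Property Tax Rebate: income exceeds $60,200 by $13,900, which is 4 full-or-partial $4,000 increments; reduction = 4 × $25 = $100, leaving $1,200.
Total: $6,118 + $7,840 + $1,200 = $15,158.

$15,158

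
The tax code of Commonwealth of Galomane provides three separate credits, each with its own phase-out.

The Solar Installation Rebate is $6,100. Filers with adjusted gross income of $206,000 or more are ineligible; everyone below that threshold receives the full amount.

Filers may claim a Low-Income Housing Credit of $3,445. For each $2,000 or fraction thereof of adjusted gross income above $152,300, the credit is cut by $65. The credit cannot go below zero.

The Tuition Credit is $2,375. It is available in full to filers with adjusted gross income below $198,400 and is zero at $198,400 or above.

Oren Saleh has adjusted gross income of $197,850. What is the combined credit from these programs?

$10,425

Solar Installation Rebate: $197,850 is below the $206,000 cutoff, so the full $6,100 applies.
Low-Income Housing Credit: income exceeds $152,300 by $45,550, which is 23 full-or-partial $2,000 increments; reduction = 23 × $65 = $1,495, leaving $1,950.
Tuition Credit: $197,850 is below the $198,400 cutoff, so the full $2,375 applies.
Total: $6,100 + $1,950 + $2,375 = $10,425.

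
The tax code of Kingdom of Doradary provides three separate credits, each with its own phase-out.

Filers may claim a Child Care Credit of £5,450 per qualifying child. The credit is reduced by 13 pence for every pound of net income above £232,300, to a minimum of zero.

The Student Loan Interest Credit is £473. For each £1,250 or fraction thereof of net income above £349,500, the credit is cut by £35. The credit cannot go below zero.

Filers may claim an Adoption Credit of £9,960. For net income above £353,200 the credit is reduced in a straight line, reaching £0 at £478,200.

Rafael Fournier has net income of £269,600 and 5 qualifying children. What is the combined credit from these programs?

£32,834

Child Care Credit: base = 5 × £5,450 = £27,250. 13% of the £37,300 excess over £232,300 is £4,849; credit = £27,250 − £4,849 = £22,401.
Student Loan Interest Credit: £269,600 is at or below the £349,500 threshold, so the full £473 applies.
Adoption Credit: £269,600 is at or below the £353,200 threshold, so the full £9,960 applies.
Total: £22,401 + £473 + £9,960 = £32,834.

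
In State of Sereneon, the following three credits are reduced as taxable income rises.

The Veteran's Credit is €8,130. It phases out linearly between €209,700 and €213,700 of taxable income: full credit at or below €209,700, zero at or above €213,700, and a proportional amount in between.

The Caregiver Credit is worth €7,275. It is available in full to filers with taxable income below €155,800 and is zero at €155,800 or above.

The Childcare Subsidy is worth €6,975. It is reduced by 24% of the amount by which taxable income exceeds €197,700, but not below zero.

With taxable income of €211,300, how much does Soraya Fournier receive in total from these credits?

Veteran's Credit: €211,300 is €1,600 into a €4,000 phase-out range, leaving 2,400/4,000 of the credit: €8,130 × 2,400/4,000 = €4,878.
Caregiver Credit: €211,300 meets or exceeds the €155,800 cutoff, so the credit is €0.
Childcare Subsidy: 24% of the €13,600 excess over €197,700 is €3,264; credit = €6,975 − €3,264 = €3,711.
Total: €4,878 + €0 + €3,711 = €8,589.

€8,589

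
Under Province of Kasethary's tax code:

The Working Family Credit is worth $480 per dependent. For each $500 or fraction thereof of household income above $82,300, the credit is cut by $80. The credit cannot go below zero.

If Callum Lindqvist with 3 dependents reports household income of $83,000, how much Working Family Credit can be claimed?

Working Family Credit: base = 3 × $480 = $1,440. income exceeds $82,300 by $700, which is 2 full-or-partial $500 increments; reduction = 2 × $80 = $160, leaving $1,280.

$1,280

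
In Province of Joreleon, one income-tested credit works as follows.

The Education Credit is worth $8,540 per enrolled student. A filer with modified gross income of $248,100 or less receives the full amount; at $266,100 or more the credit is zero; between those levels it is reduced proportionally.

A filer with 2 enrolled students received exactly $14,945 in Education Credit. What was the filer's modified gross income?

Full credit = 2 × $8,540 = $17,080.
$14,945 is 14,945/17,080 of the full $17,080, so 2,135/17,080 of the $18,000 range has been used: income = $248,100 + $18,000 × 2,135/17,080 = $250,350.

$250,350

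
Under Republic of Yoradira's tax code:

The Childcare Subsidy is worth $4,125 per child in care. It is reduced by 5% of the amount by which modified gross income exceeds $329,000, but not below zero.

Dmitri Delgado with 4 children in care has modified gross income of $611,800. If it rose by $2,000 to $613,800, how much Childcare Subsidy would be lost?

At $611,800 — base = 4 × $4,125 = $16,500. 5% of the $282,800 excess over $329,000 is $14,140; credit = $16,500 − $14,140 = $2,360.
At $613,800 — base = 4 × $4,125 = $16,500. 5% of the $284,800 excess over $329,000 is $14,240; credit = $16,500 − $14,240 = $2,260.
Lost: $2,360 − $2,260 = $100.

$100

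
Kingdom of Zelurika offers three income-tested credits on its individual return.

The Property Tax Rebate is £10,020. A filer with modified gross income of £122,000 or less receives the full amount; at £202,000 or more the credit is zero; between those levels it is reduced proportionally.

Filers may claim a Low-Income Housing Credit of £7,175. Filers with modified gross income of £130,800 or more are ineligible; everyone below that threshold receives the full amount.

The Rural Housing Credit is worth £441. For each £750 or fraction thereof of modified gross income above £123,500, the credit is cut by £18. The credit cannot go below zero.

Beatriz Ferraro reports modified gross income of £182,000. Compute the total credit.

£2,505

Property Tax Rebate: £182,000 is £60,000 into a £80,000 phase-out range, leaving 20,000/80,000 of the credit: £10,020 × 20,000/80,000 = £2,505.
Low-Income Housing Credit: £182,000 meets or exceeds the £130,800 cutoff, so the credit is £0.
Rural Housing Credit: income exceeds £123,500 by £58,500 → 78 increments × £18 = £1,404 ≥ base, so the credit is £0.
Total: £2,505 + £0 + £0 = £2,505.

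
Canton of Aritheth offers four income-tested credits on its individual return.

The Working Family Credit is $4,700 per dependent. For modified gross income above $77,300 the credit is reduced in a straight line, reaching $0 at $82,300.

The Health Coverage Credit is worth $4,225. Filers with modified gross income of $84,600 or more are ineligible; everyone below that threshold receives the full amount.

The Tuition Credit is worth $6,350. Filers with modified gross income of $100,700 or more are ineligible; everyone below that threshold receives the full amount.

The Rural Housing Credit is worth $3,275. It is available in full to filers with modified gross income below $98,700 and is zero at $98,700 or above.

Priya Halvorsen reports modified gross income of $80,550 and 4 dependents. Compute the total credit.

Working Family Credit: base = 4 × $4,700 = $18,800. $80,550 is $3,250 into a $5,000 phase-out range, leaving 1,750/5,000 of the credit: $18,800 × 1,750/5,000 = $6,580.
Health Coverage Credit: $80,550 is below the $84,600 cutoff, so the full $4,225 applies.
Tuition Credit: $80,550 is below the $100,700 cutoff, so the full $6,350 applies.
Rural Housing Credit: $80,550 is below the $98,700 cutoff, so the full $3,275 applies.
Total: $6,580 + $4,225 + $6,350 + $3,275 = $20,430.

$20,430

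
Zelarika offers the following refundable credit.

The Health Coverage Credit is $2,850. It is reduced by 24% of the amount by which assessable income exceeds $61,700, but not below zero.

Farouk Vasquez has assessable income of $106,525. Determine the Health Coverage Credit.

$0

Health Coverage Credit: 24% of the $44,825 excess over $61,700 is $10,758 ≥ base, so the credit is $0.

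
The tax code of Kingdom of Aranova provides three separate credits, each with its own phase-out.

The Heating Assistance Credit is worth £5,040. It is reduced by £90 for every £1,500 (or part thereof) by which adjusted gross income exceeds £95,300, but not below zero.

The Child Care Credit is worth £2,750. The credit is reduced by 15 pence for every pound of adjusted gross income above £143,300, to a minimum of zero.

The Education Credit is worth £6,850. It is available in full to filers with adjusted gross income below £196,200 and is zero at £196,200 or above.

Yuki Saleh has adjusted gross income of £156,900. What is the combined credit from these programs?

Heating Assistance Credit: income exceeds £95,300 by £61,600, which is 42 full-or-partial £1,500 increments; reduction = 42 × £90 = £3,780, leaving £1,260.
Child Care Credit: 15% of the £13,600 excess over £143,300 is £2,040; credit = £2,750 − £2,040 = £710.
Education Credit: £156,900 is below the £196,200 cutoff, so the full £6,850 applies.
Total: £1,260 + £710 + £6,850 = £8,820.

£8,820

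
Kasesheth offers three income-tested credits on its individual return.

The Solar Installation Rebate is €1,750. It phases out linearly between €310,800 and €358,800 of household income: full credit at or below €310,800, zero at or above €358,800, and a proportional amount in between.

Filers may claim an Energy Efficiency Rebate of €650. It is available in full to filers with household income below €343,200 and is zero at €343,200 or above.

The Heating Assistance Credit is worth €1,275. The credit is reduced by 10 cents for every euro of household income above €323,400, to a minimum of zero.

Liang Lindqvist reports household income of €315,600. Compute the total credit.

€3,500

Solar Installation Rebate: €315,600 is €4,800 into a €48,000 phase-out range, leaving 43,200/48,000 of the credit: €1,750 × 43,200/48,000 = €1,575.
Energy Efficiency Rebate: €315,600 is below the €343,200 cutoff, so the full €650 applies.
Heating Assistance Credit: €315,600 is at or below the €323,400 threshold, so the full €1,275 applies.
Total: €1,575 + €650 + €1,275 = €3,500.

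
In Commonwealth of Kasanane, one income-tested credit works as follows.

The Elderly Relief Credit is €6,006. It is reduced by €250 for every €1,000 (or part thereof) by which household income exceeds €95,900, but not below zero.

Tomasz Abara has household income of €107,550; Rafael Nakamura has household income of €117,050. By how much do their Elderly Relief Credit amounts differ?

Tomasz (€107,550): Elderly Relief Credit: income exceeds €95,900 by €11,650, which is 12 full-or-partial €1,000 increments; reduction = 12 × €250 = €3,000, leaving €3,006.
Rafael (€117,050): Elderly Relief Credit: income exceeds €95,900 by €21,150, which is 22 full-or-partial €1,000 increments; reduction = 22 × €250 = €5,500, leaving €506.
Difference: |€3,006 − €506| = €2,500.

€2,500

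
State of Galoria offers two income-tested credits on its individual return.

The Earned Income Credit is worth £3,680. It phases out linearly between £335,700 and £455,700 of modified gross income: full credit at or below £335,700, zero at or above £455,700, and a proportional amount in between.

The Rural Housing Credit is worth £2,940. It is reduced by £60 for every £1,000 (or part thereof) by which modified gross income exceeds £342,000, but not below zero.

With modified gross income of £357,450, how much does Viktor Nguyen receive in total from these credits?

Earned Income Credit: £357,450 is £21,750 into a £120,000 phase-out range, leaving 98,250/120,000 of the credit: £3,680 × 98,250/120,000 = £3,013.
Rural Housing Credit: income exceeds £342,000 by £15,450, which is 16 full-or-partial £1,000 increments; reduction = 16 × £60 = £960, leaving £1,980.
Total: £3,013 + £1,980 = £4,993.

£4,993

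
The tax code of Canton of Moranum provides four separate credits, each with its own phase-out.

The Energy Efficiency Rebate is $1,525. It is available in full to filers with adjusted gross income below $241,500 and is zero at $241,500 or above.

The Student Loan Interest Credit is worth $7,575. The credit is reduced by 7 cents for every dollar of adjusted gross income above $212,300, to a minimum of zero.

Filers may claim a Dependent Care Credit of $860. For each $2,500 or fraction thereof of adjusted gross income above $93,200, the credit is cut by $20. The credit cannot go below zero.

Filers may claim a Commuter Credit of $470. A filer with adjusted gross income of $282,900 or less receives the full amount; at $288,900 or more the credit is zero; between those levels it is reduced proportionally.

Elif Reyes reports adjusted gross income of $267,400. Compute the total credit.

Energy Efficiency Rebate: $267,400 meets or exceeds the $241,500 cutoff, so the credit is $0.
Student Loan Interest Credit: 7% of the $55,100 excess over $212,300 is $3,857; credit = $7,575 − $3,857 = $3,718.
Dependent Care Credit: income exceeds $93,200 by $174,200 → 70 increments × $20 = $1,400 ≥ base, so the credit is $0.
Commuter Credit: $267,400 is at or below the $282,900 threshold, so the full $470 applies.
Total: $0 + $3,718 + $0 + $470 = $4,188.

$4,188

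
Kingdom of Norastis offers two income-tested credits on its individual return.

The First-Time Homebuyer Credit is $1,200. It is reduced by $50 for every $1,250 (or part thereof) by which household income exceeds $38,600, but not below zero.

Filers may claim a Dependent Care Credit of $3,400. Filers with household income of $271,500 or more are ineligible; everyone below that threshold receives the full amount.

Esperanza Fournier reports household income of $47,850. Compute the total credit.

First-Time Homebuyer Credit: income exceeds $38,600 by $9,250, which is 8 full-or-partial $1,250 increments; reduction = 8 × $50 = $400, leaving $800.
Dependent Care Credit: $47,850 is below the $271,500 cutoff, so the full $3,400 applies.
Total: $800 + $3,400 = $4,200.

$4,200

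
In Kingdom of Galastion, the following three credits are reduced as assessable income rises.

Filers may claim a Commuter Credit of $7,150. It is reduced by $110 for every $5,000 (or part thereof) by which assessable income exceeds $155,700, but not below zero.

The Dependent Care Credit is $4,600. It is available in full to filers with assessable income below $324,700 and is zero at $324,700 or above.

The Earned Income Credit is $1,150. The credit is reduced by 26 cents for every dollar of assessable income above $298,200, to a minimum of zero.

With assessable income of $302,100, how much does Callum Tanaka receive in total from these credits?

Commuter Credit: income exceeds $155,700 by $146,400, which is 30 full-or-partial $5,000 increments; reduction = 30 × $110 = $3,300, leaving $3,850.
Dependent Care Credit: $302,100 is below the $324,700 cutoff, so the full $4,600 applies.
Earned Income Credit: 26% of the $3,900 excess over $298,200 is $1,014; credit = $1,150 − $1,014 = $136.
Total: $3,850 + $4,600 + $136 = $8,586.

$8,586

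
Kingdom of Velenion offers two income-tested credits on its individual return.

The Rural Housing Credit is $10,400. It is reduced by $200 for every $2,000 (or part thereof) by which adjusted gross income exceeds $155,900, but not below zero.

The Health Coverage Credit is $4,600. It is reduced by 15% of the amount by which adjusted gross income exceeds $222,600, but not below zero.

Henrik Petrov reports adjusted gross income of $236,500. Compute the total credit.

$4,715

Rural Housing Credit: income exceeds $155,900 by $80,600, which is 41 full-or-partial $2,000 increments; reduction = 41 × $200 = $8,200, leaving $2,200.
Health Coverage Credit: 15% of the $13,900 excess over $222,600 is $2,085; credit = $4,600 − $2,085 = $2,515.
Total: $2,200 + $2,515 = $4,715.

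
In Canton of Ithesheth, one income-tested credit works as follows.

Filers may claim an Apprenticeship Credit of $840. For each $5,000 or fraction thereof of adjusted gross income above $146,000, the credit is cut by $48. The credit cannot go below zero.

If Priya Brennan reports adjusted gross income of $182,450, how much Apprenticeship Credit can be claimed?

Apprenticeship Credit: income exceeds $146,000 by $36,450, which is 8 full-or-partial $5,000 increments; reduction = 8 × $48 = $384, leaving $456.

$456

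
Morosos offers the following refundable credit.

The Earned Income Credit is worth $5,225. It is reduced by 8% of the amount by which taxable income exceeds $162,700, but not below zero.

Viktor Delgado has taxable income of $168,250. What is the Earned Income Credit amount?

$4,781

Earned Income Credit: 8% of the $5,550 excess over $162,700 is $444; credit = $5,225 − $444 = $4,781.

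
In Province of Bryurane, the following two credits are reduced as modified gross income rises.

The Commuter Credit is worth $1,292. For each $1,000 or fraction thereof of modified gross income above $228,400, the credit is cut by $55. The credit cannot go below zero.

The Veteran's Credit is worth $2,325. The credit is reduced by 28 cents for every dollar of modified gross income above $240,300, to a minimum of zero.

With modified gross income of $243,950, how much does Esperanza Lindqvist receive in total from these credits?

$1,715

Commuter Credit: income exceeds $228,400 by $15,550, which is 16 full-or-partial $1,000 increments; reduction = 16 × $55 = $880, leaving $412.
Veteran's Credit: 28% of the $3,650 excess over $240,300 is $1,022; credit = $2,325 − $1,022 = $1,303.
Total: $412 + $1,303 = $1,715.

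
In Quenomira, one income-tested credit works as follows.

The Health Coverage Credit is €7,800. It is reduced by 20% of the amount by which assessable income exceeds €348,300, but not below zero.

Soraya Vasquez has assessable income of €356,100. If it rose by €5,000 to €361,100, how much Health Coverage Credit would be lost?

At €356,100 — 20% of the €7,800 excess over €348,300 is €1,560; credit = €7,800 − €1,560 = €6,240.
At €361,100 — 20% of the €12,800 excess over €348,300 is €2,560; credit = €7,800 − €2,560 = €5,240.
Lost: €6,240 − €5,240 = €1,000.

€1,000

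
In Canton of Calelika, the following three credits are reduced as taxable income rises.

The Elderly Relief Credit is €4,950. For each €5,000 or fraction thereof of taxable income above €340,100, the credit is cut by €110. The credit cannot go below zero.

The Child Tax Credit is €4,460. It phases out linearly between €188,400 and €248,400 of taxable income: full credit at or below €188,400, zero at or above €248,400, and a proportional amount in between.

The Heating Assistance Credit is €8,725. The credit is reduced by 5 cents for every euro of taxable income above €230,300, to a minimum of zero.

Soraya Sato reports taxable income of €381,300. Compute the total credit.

€5,135

Elderly Relief Credit: income exceeds €340,100 by €41,200, which is 9 full-or-partial €5,000 increments; reduction = 9 × €110 = €990, leaving €3,960.
Child Tax Credit: €381,300 is at or above €248,400, so the credit is €0.
Heating Assistance Credit: 5% of the €151,000 excess over €230,300 is €7,550; credit = €8,725 − €7,550 = €1,175.
Total: €3,960 + €0 + €1,175 = €5,135.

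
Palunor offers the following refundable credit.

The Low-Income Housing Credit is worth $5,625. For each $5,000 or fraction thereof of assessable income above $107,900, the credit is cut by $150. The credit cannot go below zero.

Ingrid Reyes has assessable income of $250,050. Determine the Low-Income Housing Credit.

Low-Income Housing Credit: income exceeds $107,900 by $142,150, which is 29 full-or-partial $5,000 increments; reduction = 29 × $150 = $4,350, leaving $1,275.

$1,275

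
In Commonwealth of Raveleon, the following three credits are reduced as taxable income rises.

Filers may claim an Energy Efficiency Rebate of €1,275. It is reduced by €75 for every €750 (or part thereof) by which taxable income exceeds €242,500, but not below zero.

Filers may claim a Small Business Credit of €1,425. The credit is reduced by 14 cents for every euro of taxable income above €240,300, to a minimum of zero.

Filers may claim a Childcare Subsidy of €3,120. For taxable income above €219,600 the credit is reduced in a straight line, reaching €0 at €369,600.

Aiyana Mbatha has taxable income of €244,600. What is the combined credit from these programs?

€4,473

Energy Efficiency Rebate: income exceeds €242,500 by €2,100, which is 3 full-or-partial €750 increments; reduction = 3 × €75 = €225, leaving €1,050.
Small Business Credit: 14% of the €4,300 excess over €240,300 is €602; credit = €1,425 − €602 = €823.
Childcare Subsidy: €244,600 is €25,000 into a €150,000 phase-out range, leaving 125,000/150,000 of the credit: €3,120 × 125,000/150,000 = €2,600.
Total: €1,050 + €823 + €2,600 = €4,473.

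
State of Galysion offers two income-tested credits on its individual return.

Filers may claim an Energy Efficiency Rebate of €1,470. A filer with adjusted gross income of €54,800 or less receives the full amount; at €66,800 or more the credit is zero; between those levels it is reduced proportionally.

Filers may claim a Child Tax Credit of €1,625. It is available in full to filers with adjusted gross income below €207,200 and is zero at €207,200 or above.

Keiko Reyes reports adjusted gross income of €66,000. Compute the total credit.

€1,723

Energy Efficiency Rebate: €66,000 is €11,200 into a €12,000 phase-out range, leaving 800/12,000 of the credit: €1,470 × 800/12,000 = €98.
Child Tax Credit: €66,000 is below the €207,200 cutoff, so the full €1,625 applies.
Total: €98 + €1,625 = €1,723.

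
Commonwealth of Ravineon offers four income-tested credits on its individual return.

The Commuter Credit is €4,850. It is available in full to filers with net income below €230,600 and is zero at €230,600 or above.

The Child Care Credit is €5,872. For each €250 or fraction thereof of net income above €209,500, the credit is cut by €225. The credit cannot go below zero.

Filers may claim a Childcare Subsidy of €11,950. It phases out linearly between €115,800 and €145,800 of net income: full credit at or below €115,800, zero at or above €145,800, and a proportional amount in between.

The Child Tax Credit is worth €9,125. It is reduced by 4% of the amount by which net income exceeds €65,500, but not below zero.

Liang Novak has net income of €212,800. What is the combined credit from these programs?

Commuter Credit: €212,800 is below the €230,600 cutoff, so the full €4,850 applies.
Child Care Credit: income exceeds €209,500 by €3,300, which is 14 full-or-partial €250 increments; reduction = 14 × €225 = €3,150, leaving €2,722.
Childcare Subsidy: €212,800 is at or above €145,800, so the credit is €0.
Child Tax Credit: 4% of the €147,300 excess over €65,500 is €5,892; credit = €9,125 − €5,892 = €3,233.
Total: €4,850 + €2,722 + €0 + €3,233 = €10,805.

€10,805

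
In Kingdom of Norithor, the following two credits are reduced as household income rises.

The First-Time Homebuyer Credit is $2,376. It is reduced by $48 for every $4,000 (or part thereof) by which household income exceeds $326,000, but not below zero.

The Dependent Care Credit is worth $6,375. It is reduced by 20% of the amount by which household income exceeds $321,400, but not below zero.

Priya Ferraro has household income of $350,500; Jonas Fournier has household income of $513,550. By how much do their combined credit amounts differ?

$2,475

Priya ($350,500): First-Time Homebuyer Credit: income exceeds $326,000 by $24,500, which is 7 full-or-partial $4,000 increments; reduction = 7 × $48 = $336, leaving $2,040. Dependent Care Credit: 20% of the $29,100 excess over $321,400 is $5,820; credit = $6,375 − $5,820 = $555. total $2,040 + $555 = $2,595
Jonas ($513,550): First-Time Homebuyer Credit: income exceeds $326,000 by $187,550, which is 47 full-or-partial $4,000 increments; reduction = 47 × $48 = $2,256, leaving $120. Dependent Care Credit: 20% of the $192,150 excess over $321,400 is $38,430 ≥ base, so the credit is $0. total $120 + $0 = $120
Difference: |$2,595 − $120| = $2,475.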